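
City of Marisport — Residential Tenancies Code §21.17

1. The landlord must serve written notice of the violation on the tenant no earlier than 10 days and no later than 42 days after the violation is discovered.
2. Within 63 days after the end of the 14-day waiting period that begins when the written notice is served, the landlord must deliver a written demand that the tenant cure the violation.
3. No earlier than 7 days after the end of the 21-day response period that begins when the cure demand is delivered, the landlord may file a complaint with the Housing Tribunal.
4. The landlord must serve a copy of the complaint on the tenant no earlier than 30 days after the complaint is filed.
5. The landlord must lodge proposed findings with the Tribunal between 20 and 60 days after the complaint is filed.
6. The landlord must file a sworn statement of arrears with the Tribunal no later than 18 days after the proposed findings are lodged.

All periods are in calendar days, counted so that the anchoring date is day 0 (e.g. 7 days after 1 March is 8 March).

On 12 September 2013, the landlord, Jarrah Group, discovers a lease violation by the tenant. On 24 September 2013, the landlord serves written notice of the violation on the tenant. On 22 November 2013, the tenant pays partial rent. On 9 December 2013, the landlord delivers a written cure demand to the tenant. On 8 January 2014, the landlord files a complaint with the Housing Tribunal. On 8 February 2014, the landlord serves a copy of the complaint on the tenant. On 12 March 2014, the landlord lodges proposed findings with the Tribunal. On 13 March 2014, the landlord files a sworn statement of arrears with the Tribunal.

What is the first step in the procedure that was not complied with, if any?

Step 5

(1) the permitted window runs from 12 September 2013 + 10 = 22 September 2013 to 12 September 2013 + 42 = 24 October 2013; done 24 September 2013, which is between those dates.
(2) due by 8 October 2013 + 63 days = 10 December 2013; done 9 December 2013 — timely.
(3) permitted from 30 December 2013 + 7 days = 6 January 2014 onward; 8 January 2014 is on or after that date.
(4) permitted from 8 January 2014 + 30 days = 7 February 2014 onward; done 8 February 2014 — permitted.
(5) the permitted window runs from 8 January 2014 + 20 = 28 January 2014 to 8 January 2014 + 60 = 9 March 2014; 12 March 2014 is 3 days past the end of the window.
The procedure was therefore not followed at step 5.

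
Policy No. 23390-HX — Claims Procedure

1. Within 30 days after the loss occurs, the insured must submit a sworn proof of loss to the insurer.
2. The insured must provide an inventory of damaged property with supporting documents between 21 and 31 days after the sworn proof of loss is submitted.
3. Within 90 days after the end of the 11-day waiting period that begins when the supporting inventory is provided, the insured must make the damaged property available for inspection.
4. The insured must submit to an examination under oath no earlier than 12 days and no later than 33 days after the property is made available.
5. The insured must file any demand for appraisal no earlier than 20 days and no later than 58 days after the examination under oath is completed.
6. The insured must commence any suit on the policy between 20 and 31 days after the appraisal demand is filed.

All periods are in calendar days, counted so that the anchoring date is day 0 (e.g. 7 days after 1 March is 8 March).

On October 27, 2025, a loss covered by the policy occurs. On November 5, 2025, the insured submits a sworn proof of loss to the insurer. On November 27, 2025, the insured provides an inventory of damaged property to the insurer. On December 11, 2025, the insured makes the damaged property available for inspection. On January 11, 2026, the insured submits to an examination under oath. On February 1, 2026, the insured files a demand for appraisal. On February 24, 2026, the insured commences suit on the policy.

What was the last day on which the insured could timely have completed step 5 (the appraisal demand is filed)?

March 10, 2026

Step 5 runs from January 11, 2026, when the examination under oath is completed. The window is 20–58 days after January 11, 2026; it closes on March 10, 2026.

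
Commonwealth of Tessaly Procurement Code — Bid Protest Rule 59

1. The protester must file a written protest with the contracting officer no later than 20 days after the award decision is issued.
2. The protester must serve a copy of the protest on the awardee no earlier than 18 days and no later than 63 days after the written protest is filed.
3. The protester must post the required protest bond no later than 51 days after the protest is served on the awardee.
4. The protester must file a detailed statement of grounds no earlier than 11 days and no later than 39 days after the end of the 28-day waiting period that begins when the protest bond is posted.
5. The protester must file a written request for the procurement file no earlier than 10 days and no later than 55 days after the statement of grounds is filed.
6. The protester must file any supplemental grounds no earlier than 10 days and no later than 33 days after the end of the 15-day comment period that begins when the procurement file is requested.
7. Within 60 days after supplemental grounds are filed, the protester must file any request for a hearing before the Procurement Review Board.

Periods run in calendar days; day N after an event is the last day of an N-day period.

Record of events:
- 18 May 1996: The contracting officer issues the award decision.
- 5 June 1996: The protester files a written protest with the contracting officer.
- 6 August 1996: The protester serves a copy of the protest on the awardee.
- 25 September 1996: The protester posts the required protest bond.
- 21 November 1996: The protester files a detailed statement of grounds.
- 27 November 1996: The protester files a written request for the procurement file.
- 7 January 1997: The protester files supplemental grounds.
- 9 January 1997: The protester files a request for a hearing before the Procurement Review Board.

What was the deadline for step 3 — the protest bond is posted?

Step 3 runs from 6 August 1996, when the protest is served on the awardee. 51 days after 6 August 1996 is 26 September 1996.

26 September 1996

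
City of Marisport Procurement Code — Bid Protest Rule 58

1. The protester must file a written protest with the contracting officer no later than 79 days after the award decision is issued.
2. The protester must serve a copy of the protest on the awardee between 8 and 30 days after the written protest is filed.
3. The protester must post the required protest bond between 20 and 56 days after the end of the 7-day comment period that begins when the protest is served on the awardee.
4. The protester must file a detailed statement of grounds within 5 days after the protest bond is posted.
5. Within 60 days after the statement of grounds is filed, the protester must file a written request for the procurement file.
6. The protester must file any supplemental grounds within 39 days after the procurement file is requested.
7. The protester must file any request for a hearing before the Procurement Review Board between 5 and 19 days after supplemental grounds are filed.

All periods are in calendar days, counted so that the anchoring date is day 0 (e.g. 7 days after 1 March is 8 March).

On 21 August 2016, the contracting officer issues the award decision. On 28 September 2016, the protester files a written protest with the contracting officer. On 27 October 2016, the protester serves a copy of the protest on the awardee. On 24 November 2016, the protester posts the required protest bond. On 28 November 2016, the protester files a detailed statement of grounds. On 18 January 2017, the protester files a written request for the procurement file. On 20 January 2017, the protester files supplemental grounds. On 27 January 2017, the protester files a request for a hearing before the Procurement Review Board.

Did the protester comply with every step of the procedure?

Yes

Step 1 — counting 79 days from 21 August 2016 (when the award decision is issued) gives a deadline of 8 November 2016; done 28 September 2016 — timely.
Step 2 — 8 and 30 days from 28 September 2016 (when the written protest is filed) are 6 October 2016 and 28 October 2016 respectively; 27 October 2016 falls inside that range.
Step 3 — 20 and 56 days from 3 November 2016 (end of the 7-day comment period, which began when the protest is served on the awardee on 27 October 2016) are 23 November 2016 and 29 December 2016 respectively; 24 November 2016 falls inside that range.
Step 4 — counting 5 days from 24 November 2016 (when the protest bond is posted) gives a deadline of 29 November 2016; completed 28 November 2016, before the deadline.
Step 5 — counting 60 days from 28 November 2016 (when the statement of grounds is filed) gives a deadline of 27 January 2017; done 18 January 2017 — timely.
Step 6 — counting 39 days from 18 January 2017 (when the procurement file is requested) gives a deadline of 26 February 2017; completed 20 January 2017, before the deadline.
Step 7 — 5 and 19 days from 20 January 2017 (when supplemental grounds are filed) are 25 January 2017 and 8 February 2017 respectively; 27 January 2017 falls inside that range.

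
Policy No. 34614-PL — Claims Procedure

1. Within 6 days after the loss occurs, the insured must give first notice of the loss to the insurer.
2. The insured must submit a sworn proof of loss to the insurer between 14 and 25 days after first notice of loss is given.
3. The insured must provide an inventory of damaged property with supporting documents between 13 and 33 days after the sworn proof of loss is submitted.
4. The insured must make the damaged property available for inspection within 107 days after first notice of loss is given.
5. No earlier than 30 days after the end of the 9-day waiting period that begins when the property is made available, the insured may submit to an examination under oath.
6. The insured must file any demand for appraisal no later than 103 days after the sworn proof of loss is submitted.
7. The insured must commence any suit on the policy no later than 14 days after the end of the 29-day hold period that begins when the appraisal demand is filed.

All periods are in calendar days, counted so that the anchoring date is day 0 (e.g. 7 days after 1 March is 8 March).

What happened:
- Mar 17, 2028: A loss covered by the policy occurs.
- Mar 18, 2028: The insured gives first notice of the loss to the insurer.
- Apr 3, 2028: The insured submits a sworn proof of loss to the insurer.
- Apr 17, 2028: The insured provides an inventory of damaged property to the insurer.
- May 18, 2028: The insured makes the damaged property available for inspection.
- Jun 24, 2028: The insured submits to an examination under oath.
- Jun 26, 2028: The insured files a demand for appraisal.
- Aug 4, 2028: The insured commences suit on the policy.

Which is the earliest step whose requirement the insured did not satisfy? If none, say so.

Step 5

Step 1 — counting 6 days from Mar 17, 2028 (when the loss occurs) gives a deadline of Mar 23, 2028; completed Mar 18, 2028, before the deadline.
Step 2 — 14 and 25 days from Mar 18, 2028 (when first notice of loss is given) are Apr 1, 2028 and Apr 12, 2028 respectively; done Apr 3, 2028, which is between those dates.
Step 3 — 13 and 33 days from Apr 3, 2028 (when the sworn proof of loss is submitted) are Apr 16, 2028 and May 6, 2028 respectively; done Apr 17, 2028, which is between those dates.
Step 4 — counting 107 days from Mar 18, 2028 (when first notice of loss is given) gives a deadline of Jul 3, 2028; May 18, 2028 is within that limit.
Step 5 — must wait 30 days from May 27, 2028 (end of the 9-day waiting period, which began when the property is made available on May 18, 2028), so not before Jun 26, 2028; Jun 24, 2028 is 2 days before the earliest permitted date.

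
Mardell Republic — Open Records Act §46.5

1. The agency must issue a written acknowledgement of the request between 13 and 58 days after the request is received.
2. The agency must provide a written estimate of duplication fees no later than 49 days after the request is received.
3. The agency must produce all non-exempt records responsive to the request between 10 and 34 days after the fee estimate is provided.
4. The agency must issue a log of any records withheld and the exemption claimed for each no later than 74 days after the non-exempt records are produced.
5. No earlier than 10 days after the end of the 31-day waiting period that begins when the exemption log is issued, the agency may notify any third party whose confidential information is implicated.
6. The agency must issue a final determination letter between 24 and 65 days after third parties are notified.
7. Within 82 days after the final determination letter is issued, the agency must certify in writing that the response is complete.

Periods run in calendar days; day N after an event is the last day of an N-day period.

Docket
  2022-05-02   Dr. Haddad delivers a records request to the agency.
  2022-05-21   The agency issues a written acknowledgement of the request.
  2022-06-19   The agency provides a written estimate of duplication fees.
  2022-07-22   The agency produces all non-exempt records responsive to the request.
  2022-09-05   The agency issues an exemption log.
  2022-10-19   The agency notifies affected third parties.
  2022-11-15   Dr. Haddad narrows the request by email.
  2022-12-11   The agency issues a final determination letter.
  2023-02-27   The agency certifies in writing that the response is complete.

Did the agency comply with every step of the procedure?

Yes

Step 1: the window is 13–58 days after 2022-05-02 (when the request is received), so 2022-05-15 through 2022-06-29; done 2022-05-21, which is between those dates.
Step 2: 49 days after 2022-05-02 (when the request is received) is 2022-06-20; completed 2022-06-19, before the deadline.
Step 3: the window is 10–34 days after 2022-06-19 (when the fee estimate is provided), so 2022-06-29 through 2022-07-23; done 2022-07-22 — within the window.
Step 4: 74 days after 2022-07-22 (when the non-exempt records are produced) is 2022-10-04; 2022-09-05 is within that limit.
Step 5: the earliest permitted date is 10 days after 2022-10-06 (end of the 31-day waiting period, which began when the exemption log is issued on 2022-09-05), i.e. 2022-10-16; done 2022-10-19 — permitted.
Step 6: the window is 24–65 days after 2022-10-19 (when third parties are notified), so 2022-11-12 through 2022-12-23; 2022-12-11 falls inside that range.
Step 7: 82 days after 2022-12-11 (when the final determination letter is issued) is 2023-03-03; done 2023-02-27 — timely.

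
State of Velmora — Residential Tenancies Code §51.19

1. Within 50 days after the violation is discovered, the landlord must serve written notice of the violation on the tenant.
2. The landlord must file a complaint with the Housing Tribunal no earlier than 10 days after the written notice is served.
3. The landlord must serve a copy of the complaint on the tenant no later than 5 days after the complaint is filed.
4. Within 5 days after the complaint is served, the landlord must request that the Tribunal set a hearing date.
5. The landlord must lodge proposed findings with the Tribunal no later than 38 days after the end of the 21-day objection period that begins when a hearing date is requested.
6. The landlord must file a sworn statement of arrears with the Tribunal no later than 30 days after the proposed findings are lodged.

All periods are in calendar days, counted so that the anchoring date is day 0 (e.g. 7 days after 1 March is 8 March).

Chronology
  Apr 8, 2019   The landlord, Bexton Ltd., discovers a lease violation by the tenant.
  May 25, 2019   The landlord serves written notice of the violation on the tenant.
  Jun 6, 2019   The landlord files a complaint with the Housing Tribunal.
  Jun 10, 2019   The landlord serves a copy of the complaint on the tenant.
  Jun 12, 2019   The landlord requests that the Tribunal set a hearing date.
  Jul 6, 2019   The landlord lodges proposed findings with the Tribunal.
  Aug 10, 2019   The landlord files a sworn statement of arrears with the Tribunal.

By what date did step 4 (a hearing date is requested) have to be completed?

Step 4 runs from Jun 10, 2019, when the complaint is served. 5 days after Jun 10, 2019 is Jun 15, 2019.

Jun 15, 2019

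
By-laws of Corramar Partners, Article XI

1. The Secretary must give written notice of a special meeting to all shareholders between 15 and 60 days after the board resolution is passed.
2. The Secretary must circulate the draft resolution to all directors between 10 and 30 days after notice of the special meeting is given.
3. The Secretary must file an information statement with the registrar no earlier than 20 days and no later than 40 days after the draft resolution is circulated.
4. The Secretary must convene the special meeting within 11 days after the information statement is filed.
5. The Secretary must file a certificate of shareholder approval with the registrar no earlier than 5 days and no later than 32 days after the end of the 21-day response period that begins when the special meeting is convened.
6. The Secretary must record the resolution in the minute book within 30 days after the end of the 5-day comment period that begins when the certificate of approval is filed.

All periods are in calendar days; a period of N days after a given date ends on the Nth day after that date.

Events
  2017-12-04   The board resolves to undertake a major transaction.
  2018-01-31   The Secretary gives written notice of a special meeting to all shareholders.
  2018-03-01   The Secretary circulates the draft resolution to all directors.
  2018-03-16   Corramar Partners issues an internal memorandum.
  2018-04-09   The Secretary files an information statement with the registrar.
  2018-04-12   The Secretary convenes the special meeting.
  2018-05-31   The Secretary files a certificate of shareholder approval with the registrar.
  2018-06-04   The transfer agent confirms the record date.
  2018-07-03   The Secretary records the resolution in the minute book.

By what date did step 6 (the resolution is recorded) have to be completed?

The certificate of approval is filed on 2018-05-31; the 5-day comment period therefore ends 2018-06-05, and step 6 runs from that date. 30 days after 2018-06-05 is 2018-07-05.

2018-07-05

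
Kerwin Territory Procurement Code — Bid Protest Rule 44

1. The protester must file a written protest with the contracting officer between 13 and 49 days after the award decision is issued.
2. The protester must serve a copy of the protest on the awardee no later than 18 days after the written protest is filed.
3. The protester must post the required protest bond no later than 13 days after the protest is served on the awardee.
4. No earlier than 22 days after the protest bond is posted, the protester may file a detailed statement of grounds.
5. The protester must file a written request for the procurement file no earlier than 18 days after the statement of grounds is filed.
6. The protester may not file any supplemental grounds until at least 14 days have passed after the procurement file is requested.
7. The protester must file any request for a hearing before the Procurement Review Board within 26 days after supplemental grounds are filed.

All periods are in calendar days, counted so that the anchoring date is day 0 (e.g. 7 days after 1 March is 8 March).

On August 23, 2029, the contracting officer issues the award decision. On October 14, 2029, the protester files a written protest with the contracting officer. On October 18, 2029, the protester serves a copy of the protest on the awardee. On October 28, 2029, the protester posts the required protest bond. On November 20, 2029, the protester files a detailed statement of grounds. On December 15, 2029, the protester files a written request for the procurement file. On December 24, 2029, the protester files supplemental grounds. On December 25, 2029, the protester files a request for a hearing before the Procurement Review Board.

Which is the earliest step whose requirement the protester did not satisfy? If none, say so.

Step 1 — 13 and 49 days from August 23, 2029 (when the award decision is issued) are September 5, 2029 and October 11, 2029 respectively; done October 14, 2029 — 3 days after the window closed.
The procedure was therefore not followed at step 1.

Step 1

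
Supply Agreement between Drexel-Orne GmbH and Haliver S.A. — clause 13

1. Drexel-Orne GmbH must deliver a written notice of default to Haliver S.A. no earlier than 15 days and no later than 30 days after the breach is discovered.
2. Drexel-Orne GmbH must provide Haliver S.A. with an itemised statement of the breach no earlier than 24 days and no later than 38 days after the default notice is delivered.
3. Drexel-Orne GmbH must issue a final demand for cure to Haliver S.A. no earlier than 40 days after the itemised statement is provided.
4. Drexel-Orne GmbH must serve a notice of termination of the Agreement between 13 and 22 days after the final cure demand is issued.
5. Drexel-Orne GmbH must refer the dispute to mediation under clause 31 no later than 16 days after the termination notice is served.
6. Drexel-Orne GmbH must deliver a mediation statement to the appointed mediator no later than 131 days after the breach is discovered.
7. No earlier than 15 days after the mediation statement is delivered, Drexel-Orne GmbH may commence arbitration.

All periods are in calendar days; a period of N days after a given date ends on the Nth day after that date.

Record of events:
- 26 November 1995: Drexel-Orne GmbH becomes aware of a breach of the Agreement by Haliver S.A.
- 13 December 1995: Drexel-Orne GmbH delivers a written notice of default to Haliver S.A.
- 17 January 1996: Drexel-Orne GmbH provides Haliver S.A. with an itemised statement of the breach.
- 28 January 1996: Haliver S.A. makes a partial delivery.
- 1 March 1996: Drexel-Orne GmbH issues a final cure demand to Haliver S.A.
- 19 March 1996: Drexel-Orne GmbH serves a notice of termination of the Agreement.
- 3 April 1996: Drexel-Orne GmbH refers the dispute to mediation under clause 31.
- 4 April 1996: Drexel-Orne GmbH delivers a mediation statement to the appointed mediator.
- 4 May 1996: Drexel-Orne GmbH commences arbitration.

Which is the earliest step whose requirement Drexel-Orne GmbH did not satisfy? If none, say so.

Step 1: the window is 15–30 days after 26 November 1995 (when the breach is discovered), so 11 December 1995 through 26 December 1995; done 13 December 1995 — within the window.
Step 2: the window is 24–38 days after 13 December 1995 (when the default notice is delivered), so 6 January 1996 through 20 January 1996; done 17 January 1996, which is between those dates.
Step 3: the earliest permitted date is 40 days after 17 January 1996 (when the itemised statement is provided), i.e. 26 February 1996; done 1 March 1996 — permitted.
Step 4: the window is 13–22 days after 1 March 1996 (when the final cure demand is issued), so 14 March 1996 through 23 March 1996; 19 March 1996 falls inside that range.
Step 5: 16 days after 19 March 1996 (when the termination notice is served) is 4 April 1996; completed 3 April 1996, before the deadline.
Step 6: 131 days after 26 November 1995 (when the breach is discovered) is 5 April 1996; completed 4 April 1996, before the deadline.
Step 7: the earliest permitted date is 15 days after 4 April 1996 (when the mediation statement is delivered), i.e. 19 April 1996; 4 May 1996 is on or after that date.

None — every step was satisfied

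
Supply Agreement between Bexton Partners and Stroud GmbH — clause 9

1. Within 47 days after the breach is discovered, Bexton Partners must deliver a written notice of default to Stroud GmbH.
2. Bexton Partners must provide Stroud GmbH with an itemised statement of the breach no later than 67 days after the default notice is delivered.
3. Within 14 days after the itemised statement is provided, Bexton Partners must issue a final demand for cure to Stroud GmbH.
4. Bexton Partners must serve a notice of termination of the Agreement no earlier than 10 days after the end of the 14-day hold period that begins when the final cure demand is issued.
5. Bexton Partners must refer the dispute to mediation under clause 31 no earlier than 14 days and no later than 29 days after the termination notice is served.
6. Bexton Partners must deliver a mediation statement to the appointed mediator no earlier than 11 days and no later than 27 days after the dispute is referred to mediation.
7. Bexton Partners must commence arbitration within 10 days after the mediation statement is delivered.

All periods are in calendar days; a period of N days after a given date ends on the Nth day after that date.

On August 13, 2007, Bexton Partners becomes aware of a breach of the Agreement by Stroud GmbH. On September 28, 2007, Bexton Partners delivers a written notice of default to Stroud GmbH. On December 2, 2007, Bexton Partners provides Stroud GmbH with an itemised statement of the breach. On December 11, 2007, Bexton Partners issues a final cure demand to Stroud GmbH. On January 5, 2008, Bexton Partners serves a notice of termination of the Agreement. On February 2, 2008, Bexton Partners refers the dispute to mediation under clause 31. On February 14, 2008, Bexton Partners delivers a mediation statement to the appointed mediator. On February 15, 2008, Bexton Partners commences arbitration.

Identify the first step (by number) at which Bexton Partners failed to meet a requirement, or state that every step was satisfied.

Step 1 — counting 47 days from August 13, 2007 (when the breach is discovered) gives a deadline of September 29, 2007; done September 28, 2007 — timely.
Step 2 — counting 67 days from September 28, 2007 (when the default notice is delivered) gives a deadline of December 4, 2007; December 2, 2007 is within that limit.
Step 3 — counting 14 days from December 2, 2007 (when the itemised statement is provided) gives a deadline of December 16, 2007; completed December 11, 2007, before the deadline.
Step 4 — must wait 10 days from December 25, 2007 (end of the 14-day hold period, which began when the final cure demand is issued on December 11, 2007), so not before January 4, 2008; done January 5, 2008, after the minimum wait.
Step 5 — 14 and 29 days from January 5, 2008 (when the termination notice is served) are January 19, 2008 and February 3, 2008 respectively; February 2, 2008 falls inside that range.
Step 6 — 11 and 27 days from February 2, 2008 (when the dispute is referred to mediation) are February 13, 2008 and February 29, 2008 respectively; February 14, 2008 falls inside that range.
Step 7 — counting 10 days from February 14, 2008 (when the mediation statement is delivered) gives a deadline of February 24, 2008; done February 15, 2008 — timely.

None — every step was satisfied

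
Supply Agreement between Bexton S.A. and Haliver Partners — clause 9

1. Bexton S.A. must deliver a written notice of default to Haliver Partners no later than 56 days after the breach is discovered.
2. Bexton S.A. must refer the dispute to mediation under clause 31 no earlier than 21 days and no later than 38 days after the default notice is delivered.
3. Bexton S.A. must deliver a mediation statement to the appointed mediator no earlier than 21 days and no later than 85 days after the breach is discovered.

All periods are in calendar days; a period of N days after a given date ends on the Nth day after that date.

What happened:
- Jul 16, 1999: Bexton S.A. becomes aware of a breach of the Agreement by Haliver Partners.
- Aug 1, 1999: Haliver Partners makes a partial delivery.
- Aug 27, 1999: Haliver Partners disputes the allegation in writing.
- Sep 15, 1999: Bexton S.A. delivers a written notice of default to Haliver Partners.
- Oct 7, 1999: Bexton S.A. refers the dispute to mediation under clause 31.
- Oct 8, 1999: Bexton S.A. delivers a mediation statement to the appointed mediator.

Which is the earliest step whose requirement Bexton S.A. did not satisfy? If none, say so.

Step 1: 56 days after Jul 16, 1999 (when the breach is discovered) is Sep 10, 1999; done Sep 15, 1999 — 5 days late.

Step 1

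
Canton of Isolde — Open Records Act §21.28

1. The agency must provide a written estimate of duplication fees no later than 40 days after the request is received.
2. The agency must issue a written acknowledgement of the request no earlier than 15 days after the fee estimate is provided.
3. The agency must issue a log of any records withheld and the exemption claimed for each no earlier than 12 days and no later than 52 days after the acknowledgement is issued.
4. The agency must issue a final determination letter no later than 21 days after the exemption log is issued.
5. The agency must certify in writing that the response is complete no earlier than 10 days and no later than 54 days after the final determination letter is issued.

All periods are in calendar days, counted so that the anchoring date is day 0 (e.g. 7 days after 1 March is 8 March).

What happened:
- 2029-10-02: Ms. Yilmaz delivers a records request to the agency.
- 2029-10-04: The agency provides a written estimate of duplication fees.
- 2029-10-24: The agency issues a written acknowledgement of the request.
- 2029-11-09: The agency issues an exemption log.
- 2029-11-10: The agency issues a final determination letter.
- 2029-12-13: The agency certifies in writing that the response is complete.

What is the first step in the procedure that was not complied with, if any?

None — every step was satisfied

Step 1 — counting 40 days from 2029-10-02 (when the request is received) gives a deadline of 2029-11-11; completed 2029-10-04, before the deadline.
Step 2 — must wait 15 days from 2029-10-04 (when the fee estimate is provided), so not before 2029-10-19; done 2029-10-24 — permitted.
Step 3 — 12 and 52 days from 2029-10-24 (when the acknowledgement is issued) are 2029-11-05 and 2029-12-15 respectively; done 2029-11-09, which is between those dates.
Step 4 — counting 21 days from 2029-11-09 (when the exemption log is issued) gives a deadline of 2029-11-30; 2029-11-10 is within that limit.
Step 5 — 10 and 54 days from 2029-11-10 (when the final determination letter is issued) are 2029-11-20 and 2030-01-03 respectively; done 2029-12-13 — within the window.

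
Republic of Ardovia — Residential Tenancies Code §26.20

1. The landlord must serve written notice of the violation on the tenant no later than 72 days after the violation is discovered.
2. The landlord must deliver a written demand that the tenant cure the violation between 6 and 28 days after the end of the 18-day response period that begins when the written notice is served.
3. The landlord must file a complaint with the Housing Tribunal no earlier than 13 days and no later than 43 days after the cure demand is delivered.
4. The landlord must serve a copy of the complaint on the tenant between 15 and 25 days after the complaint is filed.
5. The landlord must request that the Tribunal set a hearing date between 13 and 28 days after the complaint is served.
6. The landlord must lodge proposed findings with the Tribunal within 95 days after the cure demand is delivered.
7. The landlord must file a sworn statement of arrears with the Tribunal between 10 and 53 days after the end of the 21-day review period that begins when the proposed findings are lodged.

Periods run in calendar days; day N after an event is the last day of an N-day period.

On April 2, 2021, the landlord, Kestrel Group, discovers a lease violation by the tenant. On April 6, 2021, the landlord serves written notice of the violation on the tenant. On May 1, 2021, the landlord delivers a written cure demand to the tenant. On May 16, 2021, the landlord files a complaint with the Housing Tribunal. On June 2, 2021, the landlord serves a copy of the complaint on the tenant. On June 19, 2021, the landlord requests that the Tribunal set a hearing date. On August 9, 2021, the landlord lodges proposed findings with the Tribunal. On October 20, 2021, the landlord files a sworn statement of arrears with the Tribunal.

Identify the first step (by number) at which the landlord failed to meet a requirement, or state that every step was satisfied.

Step 1 — counting 72 days from April 2, 2021 (when the violation is discovered) gives a deadline of June 13, 2021; completed April 6, 2021, before the deadline.
Step 2 — 6 and 28 days from April 24, 2021 (end of the 18-day response period, which began when the written notice is served on April 6, 2021) are April 30, 2021 and May 22, 2021 respectively; done May 1, 2021 — within the window.
Step 3 — 13 and 43 days from May 1, 2021 (when the cure demand is delivered) are May 14, 2021 and June 13, 2021 respectively; done May 16, 2021, which is between those dates.
Step 4 — 15 and 25 days from May 16, 2021 (when the complaint is filed) are May 31, 2021 and June 10, 2021 respectively; June 2, 2021 falls inside that range.
Step 5 — 13 and 28 days from June 2, 2021 (when the complaint is served) are June 15, 2021 and June 30, 2021 respectively; done June 19, 2021, which is between those dates.
Step 6 — counting 95 days from May 1, 2021 (when the cure demand is delivered) gives a deadline of August 4, 2021; August 9, 2021 misses that deadline by 5 days.
No need to go further; step 6 was not satisfied.

Step 6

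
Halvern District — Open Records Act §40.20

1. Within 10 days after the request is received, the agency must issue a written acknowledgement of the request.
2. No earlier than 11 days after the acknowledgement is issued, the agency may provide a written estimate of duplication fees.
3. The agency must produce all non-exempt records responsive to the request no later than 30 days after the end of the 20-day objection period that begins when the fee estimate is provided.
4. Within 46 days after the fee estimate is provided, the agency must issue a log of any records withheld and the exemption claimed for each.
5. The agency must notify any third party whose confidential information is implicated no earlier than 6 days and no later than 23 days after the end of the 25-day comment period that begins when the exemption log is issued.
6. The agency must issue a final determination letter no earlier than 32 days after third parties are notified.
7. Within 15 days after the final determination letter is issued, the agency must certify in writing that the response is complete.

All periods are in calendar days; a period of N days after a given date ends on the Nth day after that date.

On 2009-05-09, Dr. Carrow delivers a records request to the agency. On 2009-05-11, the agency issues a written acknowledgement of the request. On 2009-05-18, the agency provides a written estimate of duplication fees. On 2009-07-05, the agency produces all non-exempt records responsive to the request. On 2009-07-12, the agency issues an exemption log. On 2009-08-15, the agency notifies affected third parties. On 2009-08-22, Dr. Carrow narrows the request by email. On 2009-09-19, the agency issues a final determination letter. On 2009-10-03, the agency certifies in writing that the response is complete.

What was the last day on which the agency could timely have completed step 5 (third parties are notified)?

2009-08-29

The exemption log is issued on 2009-07-12; the 25-day comment period therefore ends 2009-08-06, and step 5 runs from that date. The window is 6–23 days after 2009-08-06; it closes on 2009-08-29.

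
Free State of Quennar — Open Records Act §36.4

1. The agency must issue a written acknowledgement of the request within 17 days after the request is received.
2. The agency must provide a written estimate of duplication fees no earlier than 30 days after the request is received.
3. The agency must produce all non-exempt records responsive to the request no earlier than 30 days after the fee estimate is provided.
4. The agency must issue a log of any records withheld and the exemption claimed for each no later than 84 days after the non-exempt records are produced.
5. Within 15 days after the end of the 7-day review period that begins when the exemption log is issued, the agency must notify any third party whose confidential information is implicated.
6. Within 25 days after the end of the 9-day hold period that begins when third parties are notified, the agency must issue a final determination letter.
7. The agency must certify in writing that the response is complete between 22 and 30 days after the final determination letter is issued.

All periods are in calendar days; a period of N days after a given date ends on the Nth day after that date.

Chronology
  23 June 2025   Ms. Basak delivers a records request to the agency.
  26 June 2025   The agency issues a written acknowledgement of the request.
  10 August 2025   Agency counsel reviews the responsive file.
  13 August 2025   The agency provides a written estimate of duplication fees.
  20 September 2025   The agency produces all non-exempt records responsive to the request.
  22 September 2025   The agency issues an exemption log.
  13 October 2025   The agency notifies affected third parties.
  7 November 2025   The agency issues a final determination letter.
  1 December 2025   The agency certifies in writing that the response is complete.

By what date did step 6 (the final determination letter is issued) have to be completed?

Third parties are notified on 13 October 2025; the 9-day hold period therefore ends 22 October 2025, and step 6 runs from that date. 25 days after 22 October 2025 is 16 November 2025.

16 November 2025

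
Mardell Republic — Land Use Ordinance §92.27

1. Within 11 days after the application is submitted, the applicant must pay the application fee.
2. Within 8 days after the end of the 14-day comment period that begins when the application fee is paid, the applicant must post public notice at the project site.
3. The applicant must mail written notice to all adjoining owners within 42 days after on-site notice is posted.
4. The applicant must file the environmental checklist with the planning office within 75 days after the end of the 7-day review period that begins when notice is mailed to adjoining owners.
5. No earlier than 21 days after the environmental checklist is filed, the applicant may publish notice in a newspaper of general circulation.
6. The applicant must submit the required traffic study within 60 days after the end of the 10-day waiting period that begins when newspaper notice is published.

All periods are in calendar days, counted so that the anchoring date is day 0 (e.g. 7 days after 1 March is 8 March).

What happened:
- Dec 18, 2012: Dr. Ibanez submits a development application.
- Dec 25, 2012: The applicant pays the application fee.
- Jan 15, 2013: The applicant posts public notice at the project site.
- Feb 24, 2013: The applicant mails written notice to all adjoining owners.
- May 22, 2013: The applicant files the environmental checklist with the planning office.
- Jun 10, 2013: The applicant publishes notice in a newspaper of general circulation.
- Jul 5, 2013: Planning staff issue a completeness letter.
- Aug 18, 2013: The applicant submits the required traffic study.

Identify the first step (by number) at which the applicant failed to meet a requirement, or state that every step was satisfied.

(1) due by Dec 18, 2012 + 11 days = Dec 29, 2012; completed Dec 25, 2012, before the deadline.
(2) due by Jan 8, 2013 + 8 days = Jan 16, 2013; done Jan 15, 2013 — timely.
(3) due by Jan 15, 2013 + 42 days = Feb 26, 2013; done Feb 24, 2013 — timely.
(4) due by Mar 3, 2013 + 75 days = May 17, 2013; not done until May 22, 2013, 5 days after the deadline.
That is the first point of non-compliance.

Step 4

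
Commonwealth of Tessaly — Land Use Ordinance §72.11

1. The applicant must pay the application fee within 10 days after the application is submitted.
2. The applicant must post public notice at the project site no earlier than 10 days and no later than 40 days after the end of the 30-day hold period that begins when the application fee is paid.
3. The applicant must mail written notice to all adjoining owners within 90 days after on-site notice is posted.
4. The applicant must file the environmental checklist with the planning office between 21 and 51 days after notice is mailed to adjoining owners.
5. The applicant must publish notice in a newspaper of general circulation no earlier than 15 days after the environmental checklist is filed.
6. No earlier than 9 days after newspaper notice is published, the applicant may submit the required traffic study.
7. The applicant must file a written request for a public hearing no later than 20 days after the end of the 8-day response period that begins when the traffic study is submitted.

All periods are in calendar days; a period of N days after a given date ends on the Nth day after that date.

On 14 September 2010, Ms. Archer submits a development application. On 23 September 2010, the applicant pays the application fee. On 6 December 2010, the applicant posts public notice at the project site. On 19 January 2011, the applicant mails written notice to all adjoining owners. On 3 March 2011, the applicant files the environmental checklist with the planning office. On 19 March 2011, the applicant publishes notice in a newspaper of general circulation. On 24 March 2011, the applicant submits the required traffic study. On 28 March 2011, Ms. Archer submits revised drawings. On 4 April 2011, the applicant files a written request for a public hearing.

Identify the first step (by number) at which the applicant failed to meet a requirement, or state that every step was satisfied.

Step 2

Step 1 — counting 10 days from 14 September 2010 (when the application is submitted) gives a deadline of 24 September 2010; 23 September 2010 is within that limit.
Step 2 — 10 and 40 days from 23 October 2010 (end of the 30-day hold period, which began when the application fee is paid on 23 September 2010) are 2 November 2010 and 2 December 2010 respectively; 6 December 2010 is 4 days past the end of the window.
No need to go further; step 2 was not satisfied.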